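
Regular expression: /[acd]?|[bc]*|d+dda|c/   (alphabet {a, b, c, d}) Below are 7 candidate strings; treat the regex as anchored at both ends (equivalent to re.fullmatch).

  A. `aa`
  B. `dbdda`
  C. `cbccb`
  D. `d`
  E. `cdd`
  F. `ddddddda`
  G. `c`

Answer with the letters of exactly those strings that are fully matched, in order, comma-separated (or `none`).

C, D, F, G

A → no match
B → no match
C → match
D → match
E → no match
F → match
G → match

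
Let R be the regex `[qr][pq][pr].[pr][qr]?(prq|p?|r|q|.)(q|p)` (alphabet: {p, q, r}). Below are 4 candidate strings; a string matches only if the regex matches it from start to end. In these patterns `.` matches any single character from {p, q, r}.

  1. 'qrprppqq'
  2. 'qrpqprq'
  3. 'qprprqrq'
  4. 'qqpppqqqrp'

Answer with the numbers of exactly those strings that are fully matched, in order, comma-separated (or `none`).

3

1 → no match
2 → no match
3 → match
4 → no match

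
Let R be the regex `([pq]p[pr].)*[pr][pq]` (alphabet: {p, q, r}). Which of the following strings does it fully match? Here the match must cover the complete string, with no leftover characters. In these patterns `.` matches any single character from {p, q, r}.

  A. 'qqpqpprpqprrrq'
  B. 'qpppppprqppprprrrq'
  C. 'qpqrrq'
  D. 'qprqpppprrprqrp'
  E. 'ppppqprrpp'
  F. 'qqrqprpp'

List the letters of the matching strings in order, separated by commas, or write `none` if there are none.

E

A → no match
B → no match
C → no match
D → no match
E → match
F → no match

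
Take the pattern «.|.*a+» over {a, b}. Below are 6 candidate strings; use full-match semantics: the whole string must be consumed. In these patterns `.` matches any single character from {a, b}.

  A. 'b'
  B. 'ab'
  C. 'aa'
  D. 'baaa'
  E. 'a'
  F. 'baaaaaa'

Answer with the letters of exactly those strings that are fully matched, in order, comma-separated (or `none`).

A, C, D, E, F

A → match
B → no match
C → match
D → match
E → match
F → match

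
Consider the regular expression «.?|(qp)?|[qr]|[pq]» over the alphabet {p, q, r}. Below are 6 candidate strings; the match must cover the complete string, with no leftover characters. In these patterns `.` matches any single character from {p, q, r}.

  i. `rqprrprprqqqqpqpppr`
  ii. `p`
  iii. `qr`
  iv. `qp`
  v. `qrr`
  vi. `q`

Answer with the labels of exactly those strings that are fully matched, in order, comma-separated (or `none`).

ii, iv, vi

i → no match
ii → match
iii → no match
iv → match
v → no match
vi → match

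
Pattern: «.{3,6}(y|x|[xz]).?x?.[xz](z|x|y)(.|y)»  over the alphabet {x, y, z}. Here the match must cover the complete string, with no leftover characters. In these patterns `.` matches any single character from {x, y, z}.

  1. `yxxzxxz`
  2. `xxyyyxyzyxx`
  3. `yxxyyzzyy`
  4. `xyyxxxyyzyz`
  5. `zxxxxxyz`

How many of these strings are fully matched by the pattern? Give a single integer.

1 → no match
2 → no match
3 → match
4 → match
5 → match
Total matched: 3

3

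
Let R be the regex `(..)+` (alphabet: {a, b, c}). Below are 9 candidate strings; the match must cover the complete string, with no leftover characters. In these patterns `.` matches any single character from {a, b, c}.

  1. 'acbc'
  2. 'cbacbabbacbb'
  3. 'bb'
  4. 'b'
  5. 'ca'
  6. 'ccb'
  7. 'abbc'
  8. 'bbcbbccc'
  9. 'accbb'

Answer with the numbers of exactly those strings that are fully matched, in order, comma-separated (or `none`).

1, 2, 3, 5, 7, 8

1. 'acbc' → match
2. 'cbacbabbacbb' → match
3. 'bb' → match
4. 'b' → no match
5. 'ca' → match
6. 'ccb' → no match
7. 'abbc' → match
8. 'bbcbbccc' → match
9. 'accbb' → no match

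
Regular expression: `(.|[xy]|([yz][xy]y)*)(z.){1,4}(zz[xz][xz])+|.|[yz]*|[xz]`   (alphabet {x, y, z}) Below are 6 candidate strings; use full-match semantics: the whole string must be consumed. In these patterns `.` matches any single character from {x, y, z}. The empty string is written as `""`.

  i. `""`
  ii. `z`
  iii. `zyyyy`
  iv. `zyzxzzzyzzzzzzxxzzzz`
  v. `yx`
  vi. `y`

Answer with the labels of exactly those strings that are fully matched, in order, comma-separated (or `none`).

i, ii, iii, iv, vi

i → match
ii → match
iii → match
iv → match
v → no match
vi → match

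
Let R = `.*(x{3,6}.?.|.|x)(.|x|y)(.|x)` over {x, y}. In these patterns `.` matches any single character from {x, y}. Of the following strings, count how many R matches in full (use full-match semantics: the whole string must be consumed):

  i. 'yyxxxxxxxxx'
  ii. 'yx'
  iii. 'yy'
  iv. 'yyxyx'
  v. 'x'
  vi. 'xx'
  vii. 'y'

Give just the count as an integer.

2

i. 'yyxxxxxxxxx' → match
ii. 'yx' → no match
iii. 'yy' → no match
iv. 'yyxyx' → match
v. 'x' → no match
vi. 'xx' → no match
vii. 'y' → no match
Total matched: 2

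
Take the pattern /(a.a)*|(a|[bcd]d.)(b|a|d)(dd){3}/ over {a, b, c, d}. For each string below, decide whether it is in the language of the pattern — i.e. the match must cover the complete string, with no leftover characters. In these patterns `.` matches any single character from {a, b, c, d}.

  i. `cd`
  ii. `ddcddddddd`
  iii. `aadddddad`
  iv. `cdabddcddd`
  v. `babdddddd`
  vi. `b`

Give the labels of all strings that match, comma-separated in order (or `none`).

i. `cd` → no match
ii. `ddcddddddd` → match
iii. `aadddddad` → no match
iv. `cdabddcddd` → no match
v. `babdddddd` → no match
vi. `b` → no match

ii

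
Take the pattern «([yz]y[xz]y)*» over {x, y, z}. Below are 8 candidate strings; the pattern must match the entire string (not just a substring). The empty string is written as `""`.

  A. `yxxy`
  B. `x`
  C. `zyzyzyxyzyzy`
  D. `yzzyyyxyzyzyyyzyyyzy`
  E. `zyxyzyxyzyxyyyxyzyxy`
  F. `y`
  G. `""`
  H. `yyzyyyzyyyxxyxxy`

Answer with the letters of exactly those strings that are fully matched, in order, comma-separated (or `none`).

C, E, G

A. `yxxy` → no match
B. `x` → no match
C. `zyzyzyxyzyzy` → match
D → no match
E → match
F. `y` → no match
G. `""` → match
H → no match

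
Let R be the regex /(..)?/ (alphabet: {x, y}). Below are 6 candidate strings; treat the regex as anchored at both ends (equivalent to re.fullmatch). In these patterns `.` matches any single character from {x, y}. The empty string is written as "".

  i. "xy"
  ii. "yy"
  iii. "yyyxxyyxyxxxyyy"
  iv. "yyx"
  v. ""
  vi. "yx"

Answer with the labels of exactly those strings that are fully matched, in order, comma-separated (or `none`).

i, ii, v, vi

i → match
ii → match
iii → no match
iv → no match
v → match
vi → match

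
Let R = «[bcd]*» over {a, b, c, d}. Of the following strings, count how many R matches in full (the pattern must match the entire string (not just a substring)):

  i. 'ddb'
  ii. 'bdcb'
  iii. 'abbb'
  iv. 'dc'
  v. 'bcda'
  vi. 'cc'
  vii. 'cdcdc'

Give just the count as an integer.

5

i → match
ii → match
iii → no match
iv → match
v → no match
vi → match
vii → match
Total matched: 5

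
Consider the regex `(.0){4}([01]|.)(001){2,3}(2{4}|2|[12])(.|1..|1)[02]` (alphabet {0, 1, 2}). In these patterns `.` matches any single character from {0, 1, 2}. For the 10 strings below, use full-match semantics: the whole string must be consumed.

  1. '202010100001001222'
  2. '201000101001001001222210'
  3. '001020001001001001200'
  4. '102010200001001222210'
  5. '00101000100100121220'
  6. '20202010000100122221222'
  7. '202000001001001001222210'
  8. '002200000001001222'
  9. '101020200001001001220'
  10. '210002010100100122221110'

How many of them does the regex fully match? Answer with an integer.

8

1 → match
2 → match
3 → match
4 → match
5 → match
6 → match
7 → match
8 → no match
9 → match
10 → no match
Total matched: 8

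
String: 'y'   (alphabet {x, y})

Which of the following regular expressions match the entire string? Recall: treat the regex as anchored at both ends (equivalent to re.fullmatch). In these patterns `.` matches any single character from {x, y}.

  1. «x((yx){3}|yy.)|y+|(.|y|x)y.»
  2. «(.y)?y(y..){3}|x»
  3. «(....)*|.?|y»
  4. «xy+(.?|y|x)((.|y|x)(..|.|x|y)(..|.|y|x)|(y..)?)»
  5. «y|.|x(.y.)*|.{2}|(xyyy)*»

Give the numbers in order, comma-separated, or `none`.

1, 3, 5

1 → match
2 → no match
3 → match
4 → no match — must start with 'xy'
5 → match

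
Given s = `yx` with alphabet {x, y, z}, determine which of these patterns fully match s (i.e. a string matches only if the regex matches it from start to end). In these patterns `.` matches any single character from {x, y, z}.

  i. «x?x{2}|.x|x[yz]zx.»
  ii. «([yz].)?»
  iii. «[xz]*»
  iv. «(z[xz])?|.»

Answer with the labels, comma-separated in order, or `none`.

i, ii

i → match
ii → match
iii → no match
iv → no match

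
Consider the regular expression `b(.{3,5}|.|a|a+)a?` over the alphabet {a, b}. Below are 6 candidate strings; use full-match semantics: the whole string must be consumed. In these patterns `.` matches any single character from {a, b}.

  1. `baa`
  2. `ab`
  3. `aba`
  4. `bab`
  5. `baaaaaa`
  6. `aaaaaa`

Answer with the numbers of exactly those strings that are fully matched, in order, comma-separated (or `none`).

1, 5

1 → match
2 → no match — must start with `b`
3 → no match — must start with `b`
4 → no match
5 → match
6 → no match — must start with `b`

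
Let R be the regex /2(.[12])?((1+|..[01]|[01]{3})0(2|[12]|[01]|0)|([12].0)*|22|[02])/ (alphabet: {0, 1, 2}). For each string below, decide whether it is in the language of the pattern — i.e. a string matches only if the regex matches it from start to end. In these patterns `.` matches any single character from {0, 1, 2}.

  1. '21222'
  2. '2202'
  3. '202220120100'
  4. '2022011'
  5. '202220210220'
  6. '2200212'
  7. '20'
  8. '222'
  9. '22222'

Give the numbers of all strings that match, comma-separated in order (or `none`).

1, 3, 5, 7, 8, 9

1. '21222' → match
2. '2202' → no match
3. '202220120100' → match
4. '2022011' → no match
5. '202220210220' → match
6. '2200212' → no match
7. '20' → match
8. '222' → match
9. '22222' → match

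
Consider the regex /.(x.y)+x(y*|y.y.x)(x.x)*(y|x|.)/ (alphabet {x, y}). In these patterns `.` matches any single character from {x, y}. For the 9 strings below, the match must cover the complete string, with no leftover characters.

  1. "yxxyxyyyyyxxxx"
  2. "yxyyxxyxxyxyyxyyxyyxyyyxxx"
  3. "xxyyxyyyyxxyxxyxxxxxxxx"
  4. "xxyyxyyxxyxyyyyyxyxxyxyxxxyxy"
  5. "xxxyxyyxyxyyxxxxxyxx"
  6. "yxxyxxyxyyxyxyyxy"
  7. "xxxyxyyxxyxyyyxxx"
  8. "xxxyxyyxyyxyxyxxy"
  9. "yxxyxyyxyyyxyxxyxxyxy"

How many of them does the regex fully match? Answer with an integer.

8

1 → match
2 → match
3 → match
4 → no match
5 → match
6 → match
7 → match
8 → match
9 → match
Total matched: 8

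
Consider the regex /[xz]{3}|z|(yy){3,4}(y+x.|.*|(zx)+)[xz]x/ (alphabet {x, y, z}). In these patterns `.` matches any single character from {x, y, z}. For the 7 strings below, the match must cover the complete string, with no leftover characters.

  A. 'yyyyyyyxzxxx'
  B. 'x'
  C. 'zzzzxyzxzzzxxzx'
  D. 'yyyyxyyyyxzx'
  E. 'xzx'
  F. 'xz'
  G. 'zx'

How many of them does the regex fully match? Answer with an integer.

2

A → match
B → no match
C → no match
D → no match
E → match
F → no match
G → no match
Total matched: 2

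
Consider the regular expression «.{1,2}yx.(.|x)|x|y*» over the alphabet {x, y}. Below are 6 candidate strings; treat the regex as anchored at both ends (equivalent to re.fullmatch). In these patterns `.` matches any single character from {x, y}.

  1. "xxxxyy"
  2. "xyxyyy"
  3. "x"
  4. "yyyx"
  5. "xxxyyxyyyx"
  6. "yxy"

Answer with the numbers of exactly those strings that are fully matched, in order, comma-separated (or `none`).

3

1 → no match
2 → no match
3 → match
4 → no match
5 → no match
6 → no match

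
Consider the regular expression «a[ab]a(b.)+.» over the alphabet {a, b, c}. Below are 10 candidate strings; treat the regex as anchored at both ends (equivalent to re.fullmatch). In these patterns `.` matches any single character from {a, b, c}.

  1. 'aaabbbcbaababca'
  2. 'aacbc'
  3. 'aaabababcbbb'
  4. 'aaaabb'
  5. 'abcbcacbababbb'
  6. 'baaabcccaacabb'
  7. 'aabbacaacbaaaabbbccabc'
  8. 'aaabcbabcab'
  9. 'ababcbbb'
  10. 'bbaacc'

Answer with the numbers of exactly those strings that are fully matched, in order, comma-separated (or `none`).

3, 9

1 → no match
2 → no match
3 → match
4 → no match
5 → no match
6 → no match — must start with 'a'
7 → no match
8 → no match
9 → match
10 → no match — must start with 'a'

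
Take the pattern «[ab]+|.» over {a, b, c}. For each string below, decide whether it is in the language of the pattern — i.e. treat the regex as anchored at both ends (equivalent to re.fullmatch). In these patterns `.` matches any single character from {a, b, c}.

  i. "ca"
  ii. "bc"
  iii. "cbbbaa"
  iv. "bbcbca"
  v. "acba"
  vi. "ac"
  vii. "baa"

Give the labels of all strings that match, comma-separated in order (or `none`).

i → no match
ii → no match
iii → no match
iv → no match
v → no match
vi → no match
vii → match

vii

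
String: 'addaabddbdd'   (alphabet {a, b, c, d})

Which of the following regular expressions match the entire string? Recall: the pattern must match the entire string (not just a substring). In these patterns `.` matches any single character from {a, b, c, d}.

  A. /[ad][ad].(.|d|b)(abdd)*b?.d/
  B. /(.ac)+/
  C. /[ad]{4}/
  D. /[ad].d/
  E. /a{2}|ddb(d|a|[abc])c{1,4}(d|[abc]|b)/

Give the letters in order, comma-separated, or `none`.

A

A → match
B → no match — must end with 'ac'
C → no match
D → no match
E → no match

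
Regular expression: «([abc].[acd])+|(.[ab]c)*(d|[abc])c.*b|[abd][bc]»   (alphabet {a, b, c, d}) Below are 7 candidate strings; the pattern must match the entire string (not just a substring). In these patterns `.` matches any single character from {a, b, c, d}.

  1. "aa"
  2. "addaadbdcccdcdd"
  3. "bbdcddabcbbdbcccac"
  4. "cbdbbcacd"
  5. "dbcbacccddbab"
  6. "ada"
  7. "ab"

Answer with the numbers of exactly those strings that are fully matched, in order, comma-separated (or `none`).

1 → no match
2 → match
3 → match
4 → match
5 → match
6 → match
7 → match

2, 3, 4, 5, 6, 7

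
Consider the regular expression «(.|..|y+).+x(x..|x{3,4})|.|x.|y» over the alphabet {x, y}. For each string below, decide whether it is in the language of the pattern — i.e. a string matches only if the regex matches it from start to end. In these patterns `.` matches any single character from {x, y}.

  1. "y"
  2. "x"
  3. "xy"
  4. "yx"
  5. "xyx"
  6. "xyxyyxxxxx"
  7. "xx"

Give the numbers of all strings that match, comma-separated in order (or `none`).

1, 2, 3, 6, 7

1 → match
2 → match
3 → match
4 → no match
5 → no match
6 → match
7 → match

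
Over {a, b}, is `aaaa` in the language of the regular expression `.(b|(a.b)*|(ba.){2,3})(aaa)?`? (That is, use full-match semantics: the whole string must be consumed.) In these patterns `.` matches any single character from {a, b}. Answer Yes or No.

Yes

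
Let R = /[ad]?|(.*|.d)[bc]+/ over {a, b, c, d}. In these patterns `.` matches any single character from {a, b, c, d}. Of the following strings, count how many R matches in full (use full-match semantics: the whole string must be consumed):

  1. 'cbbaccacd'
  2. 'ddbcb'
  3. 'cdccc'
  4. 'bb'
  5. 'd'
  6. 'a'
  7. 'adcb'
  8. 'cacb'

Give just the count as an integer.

1 → no match
2 → match
3 → match
4 → match
5 → match
6 → match
7 → match
8 → match
Total matched: 7

7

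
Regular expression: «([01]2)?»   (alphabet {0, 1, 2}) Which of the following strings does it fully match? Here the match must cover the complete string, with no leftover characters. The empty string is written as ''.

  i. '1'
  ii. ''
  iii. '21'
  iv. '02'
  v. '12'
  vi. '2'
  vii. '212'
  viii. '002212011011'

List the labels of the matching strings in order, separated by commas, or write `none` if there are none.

ii, iv, v

i → no match
ii → match
iii → no match
iv → match
v → match
vi → no match
vii → no match
viii → no match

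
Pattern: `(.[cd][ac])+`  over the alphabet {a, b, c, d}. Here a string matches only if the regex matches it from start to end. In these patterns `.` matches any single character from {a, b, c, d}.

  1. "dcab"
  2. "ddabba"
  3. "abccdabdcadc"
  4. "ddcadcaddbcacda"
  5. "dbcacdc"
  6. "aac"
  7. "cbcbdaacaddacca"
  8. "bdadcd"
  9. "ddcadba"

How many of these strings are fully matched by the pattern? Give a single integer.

1 → no match
2 → no match
3 → no match
4 → no match
5 → no match
6 → no match
7 → no match
8 → no match
9 → no match
Total matched: 0

0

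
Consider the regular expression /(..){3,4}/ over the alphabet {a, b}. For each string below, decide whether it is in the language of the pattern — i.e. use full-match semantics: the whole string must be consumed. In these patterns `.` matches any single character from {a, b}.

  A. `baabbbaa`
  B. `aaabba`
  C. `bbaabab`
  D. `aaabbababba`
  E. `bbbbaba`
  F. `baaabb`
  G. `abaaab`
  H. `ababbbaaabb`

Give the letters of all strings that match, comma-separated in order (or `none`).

A, B, F, G

A → match
B → match
C → no match
D → no match
E → no match
F → match
G → match
H → no match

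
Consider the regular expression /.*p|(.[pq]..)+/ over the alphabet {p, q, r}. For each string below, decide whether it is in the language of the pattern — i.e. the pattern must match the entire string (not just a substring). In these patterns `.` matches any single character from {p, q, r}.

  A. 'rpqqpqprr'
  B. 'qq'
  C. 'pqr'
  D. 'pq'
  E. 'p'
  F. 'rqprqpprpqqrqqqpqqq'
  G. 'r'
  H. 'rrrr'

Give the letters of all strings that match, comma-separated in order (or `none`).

E

A → no match
B → no match
C → no match
D → no match
E → match
F → no match
G → no match
H → no match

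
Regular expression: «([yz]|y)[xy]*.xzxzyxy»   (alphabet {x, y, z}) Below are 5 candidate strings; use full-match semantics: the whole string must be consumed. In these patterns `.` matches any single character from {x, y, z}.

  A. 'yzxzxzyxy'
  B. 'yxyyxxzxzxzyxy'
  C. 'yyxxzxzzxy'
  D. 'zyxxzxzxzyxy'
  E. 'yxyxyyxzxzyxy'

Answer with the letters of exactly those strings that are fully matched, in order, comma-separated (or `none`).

A. 'yzxzxzyxy' → match
B → match
C. 'yyxxzxzzxy' → no match — must end with 'xzxzyxy'
D. 'zyxxzxzxzyxy' → match
E → match

A, B, D, E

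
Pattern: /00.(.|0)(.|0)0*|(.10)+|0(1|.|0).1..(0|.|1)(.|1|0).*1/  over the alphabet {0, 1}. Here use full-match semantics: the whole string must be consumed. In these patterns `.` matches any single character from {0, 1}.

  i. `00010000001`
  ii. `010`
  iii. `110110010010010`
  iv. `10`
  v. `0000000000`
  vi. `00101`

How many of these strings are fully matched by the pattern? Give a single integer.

5

i → match
ii → match
iii → match
iv → no match
v → match
vi → match
Total matched: 5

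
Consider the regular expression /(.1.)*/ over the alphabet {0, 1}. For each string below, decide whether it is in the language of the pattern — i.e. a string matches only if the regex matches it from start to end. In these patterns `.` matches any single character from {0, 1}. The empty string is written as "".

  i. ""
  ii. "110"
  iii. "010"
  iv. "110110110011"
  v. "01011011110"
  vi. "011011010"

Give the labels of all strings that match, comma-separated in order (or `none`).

i, ii, iii, iv, vi

i → match
ii → match
iii → match
iv → match
v → no match
vi → match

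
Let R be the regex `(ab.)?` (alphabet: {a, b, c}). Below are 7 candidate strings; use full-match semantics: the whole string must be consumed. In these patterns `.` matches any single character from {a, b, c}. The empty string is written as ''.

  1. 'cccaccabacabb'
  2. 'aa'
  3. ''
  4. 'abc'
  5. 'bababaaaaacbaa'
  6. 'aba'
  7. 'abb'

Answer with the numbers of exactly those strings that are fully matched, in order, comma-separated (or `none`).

1 → no match
2 → no match
3 → match
4 → match
5 → no match
6 → match
7 → match

3, 4, 6, 7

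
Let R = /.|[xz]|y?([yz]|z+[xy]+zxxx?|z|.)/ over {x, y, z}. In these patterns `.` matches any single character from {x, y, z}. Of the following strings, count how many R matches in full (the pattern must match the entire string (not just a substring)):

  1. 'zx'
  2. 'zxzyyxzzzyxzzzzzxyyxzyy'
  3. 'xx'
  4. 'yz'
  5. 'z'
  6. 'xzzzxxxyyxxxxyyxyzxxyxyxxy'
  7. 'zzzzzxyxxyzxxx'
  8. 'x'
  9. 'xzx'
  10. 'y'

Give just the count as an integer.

1. 'zx' → no match
2 → no match
3. 'xx' → no match
4. 'yz' → match
5. 'z' → match
6 → no match
7 → match
8. 'x' → match
9. 'xzx' → no match
10. 'y' → match
Total matched: 5

5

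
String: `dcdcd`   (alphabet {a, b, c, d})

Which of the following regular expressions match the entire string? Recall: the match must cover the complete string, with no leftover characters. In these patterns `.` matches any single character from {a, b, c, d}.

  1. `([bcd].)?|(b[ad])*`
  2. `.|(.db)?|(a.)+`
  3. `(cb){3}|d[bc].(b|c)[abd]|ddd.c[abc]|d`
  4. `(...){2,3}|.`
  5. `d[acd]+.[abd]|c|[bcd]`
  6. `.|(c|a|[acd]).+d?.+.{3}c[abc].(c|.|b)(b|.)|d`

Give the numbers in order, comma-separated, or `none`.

3, 5

1 → no match
2 → no match
3 → match
4 → no match
5 → match
6 → no match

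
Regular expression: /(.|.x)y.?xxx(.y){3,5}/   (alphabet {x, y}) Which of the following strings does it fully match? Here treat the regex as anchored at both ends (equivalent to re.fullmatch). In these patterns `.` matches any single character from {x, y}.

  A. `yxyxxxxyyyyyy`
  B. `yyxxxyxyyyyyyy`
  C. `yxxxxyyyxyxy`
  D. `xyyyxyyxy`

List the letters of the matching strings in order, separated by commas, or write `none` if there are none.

A → match
B → no match
C → no match
D → no match

A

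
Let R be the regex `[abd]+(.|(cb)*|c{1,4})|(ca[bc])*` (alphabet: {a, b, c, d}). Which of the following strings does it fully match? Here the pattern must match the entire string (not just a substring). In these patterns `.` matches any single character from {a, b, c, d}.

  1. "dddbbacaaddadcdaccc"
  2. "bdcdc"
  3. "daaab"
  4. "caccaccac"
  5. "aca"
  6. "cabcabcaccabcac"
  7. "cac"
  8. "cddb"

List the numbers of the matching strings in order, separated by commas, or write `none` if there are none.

3, 4, 6, 7

1 → no match
2 → no match
3 → match
4 → match
5 → no match
6 → match
7 → match
8 → no match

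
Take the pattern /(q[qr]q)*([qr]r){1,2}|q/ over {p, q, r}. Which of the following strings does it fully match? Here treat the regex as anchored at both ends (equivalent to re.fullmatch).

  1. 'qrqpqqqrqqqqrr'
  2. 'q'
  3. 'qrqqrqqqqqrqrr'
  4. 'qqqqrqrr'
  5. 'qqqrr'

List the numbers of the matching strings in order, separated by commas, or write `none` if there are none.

2, 3, 4, 5

1 → no match
2. 'q' → match
3 → match
4. 'qqqqrqrr' → match
5. 'qqqrr' → match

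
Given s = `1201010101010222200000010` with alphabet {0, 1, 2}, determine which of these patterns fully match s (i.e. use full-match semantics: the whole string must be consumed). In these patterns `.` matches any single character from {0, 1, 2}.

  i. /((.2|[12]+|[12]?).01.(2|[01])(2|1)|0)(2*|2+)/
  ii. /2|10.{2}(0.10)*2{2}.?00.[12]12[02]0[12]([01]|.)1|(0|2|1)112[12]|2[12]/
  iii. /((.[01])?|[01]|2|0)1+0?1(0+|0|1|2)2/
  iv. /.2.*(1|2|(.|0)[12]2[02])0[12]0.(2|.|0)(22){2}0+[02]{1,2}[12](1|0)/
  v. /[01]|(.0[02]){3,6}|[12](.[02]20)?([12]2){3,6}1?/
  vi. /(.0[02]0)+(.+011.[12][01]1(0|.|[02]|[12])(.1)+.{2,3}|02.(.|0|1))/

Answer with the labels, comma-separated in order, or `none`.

iv

i → no match
ii → no match
iii → no match — must end with `2`
iv → match
v → no match
vi → no match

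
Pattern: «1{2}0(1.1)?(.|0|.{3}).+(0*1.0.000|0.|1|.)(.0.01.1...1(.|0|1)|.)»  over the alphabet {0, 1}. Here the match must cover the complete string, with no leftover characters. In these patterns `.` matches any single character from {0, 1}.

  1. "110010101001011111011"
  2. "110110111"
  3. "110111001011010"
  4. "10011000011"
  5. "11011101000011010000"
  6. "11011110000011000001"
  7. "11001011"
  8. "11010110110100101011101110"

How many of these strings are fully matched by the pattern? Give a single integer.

1 → match
2 → match
3 → match
4 → no match
5 → match
6 → match
7 → match
8 → match
Total matched: 7

7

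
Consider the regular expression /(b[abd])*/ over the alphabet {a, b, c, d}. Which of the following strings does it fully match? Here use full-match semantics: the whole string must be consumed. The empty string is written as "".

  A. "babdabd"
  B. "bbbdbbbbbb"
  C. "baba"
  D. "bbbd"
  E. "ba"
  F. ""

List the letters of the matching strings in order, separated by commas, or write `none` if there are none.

A. "babdabd" → no match
B. "bbbdbbbbbb" → match
C. "baba" → match
D. "bbbd" → match
E. "ba" → match
F. "" → match

B, C, D, E, F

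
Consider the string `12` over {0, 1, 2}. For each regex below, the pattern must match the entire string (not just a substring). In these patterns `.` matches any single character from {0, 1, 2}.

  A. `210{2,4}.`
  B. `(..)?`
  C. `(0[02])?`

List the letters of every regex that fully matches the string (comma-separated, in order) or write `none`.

B

A → no match — must start with `210`
B → match
C → no match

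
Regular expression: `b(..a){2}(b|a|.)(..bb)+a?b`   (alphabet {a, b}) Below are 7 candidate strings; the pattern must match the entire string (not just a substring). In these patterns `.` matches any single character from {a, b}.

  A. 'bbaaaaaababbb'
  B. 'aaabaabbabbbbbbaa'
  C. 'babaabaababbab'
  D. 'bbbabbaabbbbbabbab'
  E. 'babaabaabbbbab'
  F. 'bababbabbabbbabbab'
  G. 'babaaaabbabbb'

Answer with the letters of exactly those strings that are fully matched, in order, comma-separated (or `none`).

A, C, D, E, F, G

A → match
B → no match — must start with 'b'
C → match
D → match
E → match
F → match
G → match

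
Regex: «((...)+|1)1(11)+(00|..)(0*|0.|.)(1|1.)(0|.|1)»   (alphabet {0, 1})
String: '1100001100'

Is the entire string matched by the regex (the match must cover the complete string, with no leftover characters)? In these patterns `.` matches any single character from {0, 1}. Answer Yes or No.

No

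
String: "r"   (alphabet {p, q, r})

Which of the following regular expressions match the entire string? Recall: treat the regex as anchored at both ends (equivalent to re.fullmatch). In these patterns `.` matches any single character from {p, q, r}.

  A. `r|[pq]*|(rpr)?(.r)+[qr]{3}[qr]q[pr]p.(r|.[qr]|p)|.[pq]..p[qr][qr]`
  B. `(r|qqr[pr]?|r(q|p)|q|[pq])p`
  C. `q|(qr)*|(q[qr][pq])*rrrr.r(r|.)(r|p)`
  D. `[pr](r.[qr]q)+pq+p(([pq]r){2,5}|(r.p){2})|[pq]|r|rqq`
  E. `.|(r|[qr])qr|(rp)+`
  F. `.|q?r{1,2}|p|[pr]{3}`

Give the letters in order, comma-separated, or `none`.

A, D, E, F

A → match
B → no match — must end with "p"
C → no match
D → match
E → match
F → match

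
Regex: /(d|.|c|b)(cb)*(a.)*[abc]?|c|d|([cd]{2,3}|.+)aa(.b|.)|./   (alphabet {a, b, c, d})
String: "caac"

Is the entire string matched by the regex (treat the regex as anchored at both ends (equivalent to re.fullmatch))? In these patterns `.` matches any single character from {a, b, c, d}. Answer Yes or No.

Yes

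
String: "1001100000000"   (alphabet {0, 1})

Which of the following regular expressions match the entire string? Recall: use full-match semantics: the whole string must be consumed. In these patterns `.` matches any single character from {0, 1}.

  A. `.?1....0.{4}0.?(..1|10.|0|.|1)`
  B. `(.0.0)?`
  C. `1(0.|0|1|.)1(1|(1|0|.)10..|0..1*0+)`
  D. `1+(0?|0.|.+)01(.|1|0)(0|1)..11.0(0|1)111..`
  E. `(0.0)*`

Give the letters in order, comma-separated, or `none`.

A → match
B → no match
C → no match
D → no match
E → no match

A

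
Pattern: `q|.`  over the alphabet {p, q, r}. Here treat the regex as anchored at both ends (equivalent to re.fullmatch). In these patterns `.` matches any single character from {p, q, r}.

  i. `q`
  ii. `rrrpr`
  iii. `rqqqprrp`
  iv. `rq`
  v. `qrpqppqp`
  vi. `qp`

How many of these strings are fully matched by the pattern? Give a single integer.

i. `q` → match
ii. `rrrpr` → no match
iii. `rqqqprrp` → no match
iv. `rq` → no match
v. `qrpqppqp` → no match
vi. `qp` → no match
Total matched: 1

1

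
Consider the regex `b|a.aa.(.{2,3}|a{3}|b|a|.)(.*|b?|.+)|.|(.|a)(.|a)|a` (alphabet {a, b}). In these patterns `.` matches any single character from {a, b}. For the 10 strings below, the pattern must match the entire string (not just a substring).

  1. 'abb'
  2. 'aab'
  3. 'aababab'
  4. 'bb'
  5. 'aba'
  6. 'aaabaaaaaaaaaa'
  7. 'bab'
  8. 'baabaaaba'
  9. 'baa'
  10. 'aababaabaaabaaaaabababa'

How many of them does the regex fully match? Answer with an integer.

1 → no match
2 → no match
3 → no match
4 → match
5 → no match
6 → no match
7 → no match
8 → no match
9 → no match
10 → no match
Total matched: 1

1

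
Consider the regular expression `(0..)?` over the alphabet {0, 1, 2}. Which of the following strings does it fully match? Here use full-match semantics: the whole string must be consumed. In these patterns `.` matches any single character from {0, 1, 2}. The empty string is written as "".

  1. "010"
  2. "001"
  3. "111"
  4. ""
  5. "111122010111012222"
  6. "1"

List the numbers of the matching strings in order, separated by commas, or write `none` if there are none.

1 → match
2 → match
3 → no match
4 → match
5 → no match
6 → no match

1, 2, 4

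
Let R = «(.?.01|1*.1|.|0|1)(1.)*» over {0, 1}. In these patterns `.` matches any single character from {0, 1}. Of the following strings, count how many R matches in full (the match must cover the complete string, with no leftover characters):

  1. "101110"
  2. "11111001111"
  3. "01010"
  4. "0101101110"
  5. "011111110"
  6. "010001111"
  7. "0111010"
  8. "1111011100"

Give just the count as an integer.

4

1 → no match
2 → no match
3 → match
4 → match
5 → match
6 → no match
7 → match
8 → no match
Total matched: 4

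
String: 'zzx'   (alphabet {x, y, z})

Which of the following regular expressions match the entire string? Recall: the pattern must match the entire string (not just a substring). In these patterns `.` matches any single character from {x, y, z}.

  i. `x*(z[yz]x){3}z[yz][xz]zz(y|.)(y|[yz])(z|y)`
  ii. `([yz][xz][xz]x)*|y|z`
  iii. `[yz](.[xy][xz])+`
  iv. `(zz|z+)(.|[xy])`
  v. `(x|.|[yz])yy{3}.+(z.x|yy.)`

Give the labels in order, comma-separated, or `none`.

iv

i → no match
ii → no match
iii → no match
iv → match
v → no match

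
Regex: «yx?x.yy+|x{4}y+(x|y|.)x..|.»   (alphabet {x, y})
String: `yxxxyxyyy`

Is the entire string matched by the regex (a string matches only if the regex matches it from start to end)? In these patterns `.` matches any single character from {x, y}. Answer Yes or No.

No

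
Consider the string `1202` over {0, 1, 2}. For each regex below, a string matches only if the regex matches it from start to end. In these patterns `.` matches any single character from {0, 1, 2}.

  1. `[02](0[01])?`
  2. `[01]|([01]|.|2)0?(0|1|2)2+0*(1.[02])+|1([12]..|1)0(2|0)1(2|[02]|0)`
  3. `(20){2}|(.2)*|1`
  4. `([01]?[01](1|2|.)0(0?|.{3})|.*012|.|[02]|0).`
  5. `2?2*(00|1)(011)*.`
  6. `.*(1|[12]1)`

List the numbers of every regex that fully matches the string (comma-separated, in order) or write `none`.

1 → no match
2 → no match
3 → match
4 → match
5 → no match
6 → no match — must end with `1`

3, 4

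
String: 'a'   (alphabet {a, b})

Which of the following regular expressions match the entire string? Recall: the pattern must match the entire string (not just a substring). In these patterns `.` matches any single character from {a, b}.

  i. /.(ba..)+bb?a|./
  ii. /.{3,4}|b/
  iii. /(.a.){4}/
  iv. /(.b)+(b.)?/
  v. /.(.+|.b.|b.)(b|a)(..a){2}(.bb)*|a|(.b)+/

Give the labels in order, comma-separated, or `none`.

i, v

i → match
ii → no match
iii → no match
iv → no match
v → match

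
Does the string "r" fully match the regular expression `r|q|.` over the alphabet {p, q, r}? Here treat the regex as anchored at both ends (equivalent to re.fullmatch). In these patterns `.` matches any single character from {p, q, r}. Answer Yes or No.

Yes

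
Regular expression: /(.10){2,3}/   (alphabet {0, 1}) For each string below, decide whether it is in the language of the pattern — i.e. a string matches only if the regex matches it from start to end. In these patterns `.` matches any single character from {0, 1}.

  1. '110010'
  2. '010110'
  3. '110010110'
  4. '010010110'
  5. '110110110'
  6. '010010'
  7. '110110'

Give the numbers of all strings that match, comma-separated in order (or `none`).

1, 2, 3, 4, 5, 6, 7

1. '110010' → match
2. '010110' → match
3. '110010110' → match
4. '010010110' → match
5. '110110110' → match
6. '010010' → match
7. '110110' → match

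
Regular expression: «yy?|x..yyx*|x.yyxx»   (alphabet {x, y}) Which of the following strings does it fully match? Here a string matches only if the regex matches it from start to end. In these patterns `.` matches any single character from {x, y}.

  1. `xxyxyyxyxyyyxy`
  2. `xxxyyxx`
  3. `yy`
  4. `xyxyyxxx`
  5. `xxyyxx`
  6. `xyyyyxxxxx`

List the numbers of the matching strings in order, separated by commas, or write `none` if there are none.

2, 3, 4, 5, 6

1 → no match
2. `xxxyyxx` → match
3. `yy` → match
4. `xyxyyxxx` → match
5. `xxyyxx` → match
6. `xyyyyxxxxx` → match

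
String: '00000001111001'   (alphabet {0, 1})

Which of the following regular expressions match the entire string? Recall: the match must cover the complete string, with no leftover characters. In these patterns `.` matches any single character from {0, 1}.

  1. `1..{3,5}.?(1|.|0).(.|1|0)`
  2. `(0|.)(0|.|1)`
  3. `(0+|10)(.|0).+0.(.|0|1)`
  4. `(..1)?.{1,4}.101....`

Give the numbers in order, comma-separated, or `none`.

1 → no match — must start with '1'
2 → no match
3 → match
4 → no match

3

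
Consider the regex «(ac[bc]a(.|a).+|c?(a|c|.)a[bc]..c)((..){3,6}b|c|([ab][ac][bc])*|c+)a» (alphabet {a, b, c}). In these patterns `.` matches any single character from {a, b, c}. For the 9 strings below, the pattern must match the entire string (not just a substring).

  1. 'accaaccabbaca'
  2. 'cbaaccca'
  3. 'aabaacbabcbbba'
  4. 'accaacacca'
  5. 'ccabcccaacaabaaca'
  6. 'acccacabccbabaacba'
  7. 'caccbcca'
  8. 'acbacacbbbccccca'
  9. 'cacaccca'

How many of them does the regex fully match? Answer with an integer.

1 → match
2 → no match
3 → match
4 → match
5 → match
6 → no match
7 → match
8 → match
9 → match
Total matched: 7

7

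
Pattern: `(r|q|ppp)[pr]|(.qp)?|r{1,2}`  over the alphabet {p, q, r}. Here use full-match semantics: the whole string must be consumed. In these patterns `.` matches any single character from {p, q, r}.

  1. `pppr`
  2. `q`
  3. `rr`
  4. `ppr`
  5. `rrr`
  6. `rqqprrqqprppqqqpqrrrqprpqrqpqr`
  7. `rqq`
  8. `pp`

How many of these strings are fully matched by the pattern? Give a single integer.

2

1. `pppr` → match
2. `q` → no match
3. `rr` → match
4. `ppr` → no match
5. `rrr` → no match
6 → no match
7. `rqq` → no match
8. `pp` → no match
Total matched: 2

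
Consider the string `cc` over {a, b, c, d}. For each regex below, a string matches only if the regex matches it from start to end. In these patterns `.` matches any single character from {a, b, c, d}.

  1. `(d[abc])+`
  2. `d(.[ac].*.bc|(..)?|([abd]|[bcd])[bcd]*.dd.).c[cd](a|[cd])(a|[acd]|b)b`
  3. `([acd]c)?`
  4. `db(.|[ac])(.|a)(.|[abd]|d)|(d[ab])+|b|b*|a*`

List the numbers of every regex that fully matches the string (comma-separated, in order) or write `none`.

1 → no match — must start with `d`
2 → no match — must start with `d`
3 → match
4 → no match

3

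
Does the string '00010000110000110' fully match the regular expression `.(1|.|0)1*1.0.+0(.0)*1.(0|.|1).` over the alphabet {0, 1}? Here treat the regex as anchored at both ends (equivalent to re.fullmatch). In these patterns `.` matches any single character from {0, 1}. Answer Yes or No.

No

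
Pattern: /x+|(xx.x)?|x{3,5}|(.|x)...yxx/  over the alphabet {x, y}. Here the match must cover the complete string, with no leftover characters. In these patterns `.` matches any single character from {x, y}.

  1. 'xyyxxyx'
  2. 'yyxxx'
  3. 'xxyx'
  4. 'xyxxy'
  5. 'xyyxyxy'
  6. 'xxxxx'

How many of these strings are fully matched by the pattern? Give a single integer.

2

1. 'xyyxxyx' → no match
2. 'yyxxx' → no match
3. 'xxyx' → match
4. 'xyxxy' → no match
5. 'xyyxyxy' → no match
6. 'xxxxx' → match
Total matched: 2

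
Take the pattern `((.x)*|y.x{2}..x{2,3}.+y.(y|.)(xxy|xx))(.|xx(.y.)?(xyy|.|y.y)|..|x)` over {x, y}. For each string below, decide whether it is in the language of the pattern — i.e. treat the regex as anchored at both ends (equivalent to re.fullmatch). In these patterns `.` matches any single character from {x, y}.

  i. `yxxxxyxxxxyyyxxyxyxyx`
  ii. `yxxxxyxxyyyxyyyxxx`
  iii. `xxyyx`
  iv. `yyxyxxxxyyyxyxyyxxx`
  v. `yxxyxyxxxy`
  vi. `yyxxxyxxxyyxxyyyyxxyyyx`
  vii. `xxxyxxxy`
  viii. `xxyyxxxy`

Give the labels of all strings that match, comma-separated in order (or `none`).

i → no match
ii → match
iii. `xxyyx` → no match
iv → no match
v. `yxxyxyxxxy` → no match
vi → no match
vii. `xxxyxxxy` → no match
viii. `xxyyxxxy` → no match

ii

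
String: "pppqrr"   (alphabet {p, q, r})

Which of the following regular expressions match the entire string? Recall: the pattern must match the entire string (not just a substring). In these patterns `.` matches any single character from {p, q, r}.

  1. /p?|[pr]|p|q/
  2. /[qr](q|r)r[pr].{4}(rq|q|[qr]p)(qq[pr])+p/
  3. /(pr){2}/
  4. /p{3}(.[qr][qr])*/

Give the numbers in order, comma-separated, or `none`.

1 → no match
2 → no match — must end with "p"
3 → no match — must start with "pr"
4 → match

4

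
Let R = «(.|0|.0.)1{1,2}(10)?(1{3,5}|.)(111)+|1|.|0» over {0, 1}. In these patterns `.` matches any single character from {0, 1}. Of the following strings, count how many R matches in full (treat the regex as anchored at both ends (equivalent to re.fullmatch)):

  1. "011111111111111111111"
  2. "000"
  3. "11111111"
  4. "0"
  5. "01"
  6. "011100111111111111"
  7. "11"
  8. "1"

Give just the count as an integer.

5

1 → match
2. "000" → no match
3. "11111111" → match
4. "0" → match
5. "01" → no match
6 → match
7. "11" → no match
8. "1" → match
Total matched: 5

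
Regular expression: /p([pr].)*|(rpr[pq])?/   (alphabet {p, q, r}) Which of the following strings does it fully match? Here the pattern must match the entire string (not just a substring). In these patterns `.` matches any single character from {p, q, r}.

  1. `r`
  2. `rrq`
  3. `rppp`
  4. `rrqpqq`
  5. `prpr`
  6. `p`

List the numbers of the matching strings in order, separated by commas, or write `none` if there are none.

1 → no match
2 → no match
3 → no match
4 → no match
5 → no match
6 → match

6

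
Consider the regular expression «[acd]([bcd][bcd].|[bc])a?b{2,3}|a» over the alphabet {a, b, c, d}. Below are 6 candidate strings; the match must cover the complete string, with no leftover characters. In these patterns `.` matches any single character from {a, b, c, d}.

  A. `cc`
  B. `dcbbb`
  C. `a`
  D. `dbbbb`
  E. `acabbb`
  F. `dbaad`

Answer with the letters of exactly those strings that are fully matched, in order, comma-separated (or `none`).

B, C, D, E

A → no match
B → match
C → match
D → match
E → match
F → no match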